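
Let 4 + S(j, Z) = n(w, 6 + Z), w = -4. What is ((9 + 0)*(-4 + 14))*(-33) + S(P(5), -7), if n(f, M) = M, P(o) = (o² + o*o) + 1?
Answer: -2975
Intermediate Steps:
P(o) = 1 + 2*o² (P(o) = (o² + o²) + 1 = 2*o² + 1 = 1 + 2*o²)
S(j, Z) = 2 + Z (S(j, Z) = -4 + (6 + Z) = 2 + Z)
((9 + 0)*(-4 + 14))*(-33) + S(P(5), -7) = ((9 + 0)*(-4 + 14))*(-33) + (2 - 7) = (9*10)*(-33) - 5 = 90*(-33) - 5 = -2970 - 5 = -2975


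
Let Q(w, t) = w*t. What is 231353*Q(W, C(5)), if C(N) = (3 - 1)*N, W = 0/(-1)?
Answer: 0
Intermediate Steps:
W = 0 (W = 0*(-1) = 0)
C(N) = 2*N
Q(w, t) = t*w
231353*Q(W, C(5)) = 231353*((2*5)*0) = 231353*(10*0) = 231353*0 = 0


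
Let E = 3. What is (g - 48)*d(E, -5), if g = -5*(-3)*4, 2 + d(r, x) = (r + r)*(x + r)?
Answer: -168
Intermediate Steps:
d(r, x) = -2 + 2*r*(r + x) (d(r, x) = -2 + (r + r)*(x + r) = -2 + (2*r)*(r + x) = -2 + 2*r*(r + x))
g = 60 (g = 15*4 = 60)
(g - 48)*d(E, -5) = (60 - 48)*(-2 + 2*3**2 + 2*3*(-5)) = 12*(-2 + 2*9 - 30) = 12*(-2 + 18 - 30) = 12*(-14) = -168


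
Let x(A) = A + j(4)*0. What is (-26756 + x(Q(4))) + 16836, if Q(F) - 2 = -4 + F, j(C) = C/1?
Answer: -9918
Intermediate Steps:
j(C) = C (j(C) = C*1 = C)
Q(F) = -2 + F (Q(F) = 2 + (-4 + F) = -2 + F)
x(A) = A (x(A) = A + 4*0 = A + 0 = A)
(-26756 + x(Q(4))) + 16836 = (-26756 + (-2 + 4)) + 16836 = (-26756 + 2) + 16836 = -26754 + 16836 = -9918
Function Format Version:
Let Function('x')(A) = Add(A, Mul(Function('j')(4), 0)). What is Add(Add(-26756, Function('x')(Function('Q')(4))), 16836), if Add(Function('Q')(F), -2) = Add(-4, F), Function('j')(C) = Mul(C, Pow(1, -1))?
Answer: -9918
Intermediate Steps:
Function('j')(C) = C (Function('j')(C) = Mul(C, 1) = C)
Function('Q')(F) = Add(-2, F) (Function('Q')(F) = Add(2, Add(-4, F)) = Add(-2, F))
Function('x')(A) = A (Function('x')(A) = Add(A, Mul(4, 0)) = Add(A, 0) = A)
Add(Add(-26756, Function('x')(Function('Q')(4))), 16836) = Add(Add(-26756, Add(-2, 4)), 16836) = Add(Add(-26756, 2), 16836) = Add(-26754, 16836) = -9918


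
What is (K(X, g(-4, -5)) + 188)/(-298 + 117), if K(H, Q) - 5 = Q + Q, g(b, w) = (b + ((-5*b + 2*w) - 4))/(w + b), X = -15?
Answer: -1733/1629 ≈ -1.0638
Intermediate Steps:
g(b, w) = (-4 - 4*b + 2*w)/(b + w) (g(b, w) = (b + (-4 - 5*b + 2*w))/(b + w) = (-4 - 4*b + 2*w)/(b + w))
K(H, Q) = 5 + 2*Q (K(H, Q) = 5 + (Q + Q) = 5 + 2*Q)
(K(X, g(-4, -5)) + 188)/(-298 + 117) = ((5 + 2*(2*(-2 - 5 - 2*(-4))/(-4 - 5))) + 188)/(-298 + 117) = ((5 + 2*(2*(-2 - 5 + 8)/(-9))) + 188)/(-181) = ((5 + 2*(2*(-⅑)*1)) + 188)*(-1/181) = ((5 + 2*(-2/9)) + 188)*(-1/181) = ((5 - 4/9) + 188)*(-1/181) = (41/9 + 188)*(-1/181) = (1733/9)*(-1/181) = -1733/1629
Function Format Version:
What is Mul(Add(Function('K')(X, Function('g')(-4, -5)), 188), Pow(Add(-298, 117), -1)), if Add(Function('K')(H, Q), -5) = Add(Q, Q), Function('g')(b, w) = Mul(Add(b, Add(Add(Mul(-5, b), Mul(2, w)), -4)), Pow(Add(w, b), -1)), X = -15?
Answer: Rational(-1733, 1629) ≈ -1.0638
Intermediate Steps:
Function('g')(b, w) = Mul(Pow(Add(b, w), -1), Add(-4, Mul(-4, b), Mul(2, w))) (Function('g')(b, w) = Mul(Add(b, Add(-4, Mul(-5, b), Mul(2, w))), Pow(Add(b, w), -1)) = Mul(Add(-4, Mul(-4, b), Mul(2, w)), Pow(Add(b, w), -1)) = Mul(Pow(Add(b, w), -1), Add(-4, Mul(-4, b), Mul(2, w))))
Function('K')(H, Q) = Add(5, Mul(2, Q)) (Function('K')(H, Q) = Add(5, Add(Q, Q)) = Add(5, Mul(2, Q)))
Mul(Add(Function('K')(X, Function('g')(-4, -5)), 188), Pow(Add(-298, 117), -1)) = Mul(Add(Add(5, Mul(2, Mul(2, Pow(Add(-4, -5), -1), Add(-2, -5, Mul(-2, -4))))), 188), Pow(Add(-298, 117), -1)) = Mul(Add(Add(5, Mul(2, Mul(2, Pow(-9, -1), Add(-2, -5, 8)))), 188), Pow(-181, -1)) = Mul(Add(Add(5, Mul(2, Mul(2, Rational(-1, 9), 1))), 188), Rational(-1, 181)) = Mul(Add(Add(5, Mul(2, Rational(-2, 9))), 188), Rational(-1, 181)) = Mul(Add(Add(5, Rational(-4, 9)), 188), Rational(-1, 181)) = Mul(Add(Rational(41, 9), 188), Rational(-1, 181)) = Mul(Rational(1733, 9), Rational(-1, 181)) = Rational(-1733, 1629)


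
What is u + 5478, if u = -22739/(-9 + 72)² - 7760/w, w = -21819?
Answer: 22567967917/4123791 ≈ 5472.6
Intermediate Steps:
u = -22159181/4123791 (u = -22739/(-9 + 72)² - 7760/(-21819) = -22739/(63²) - 7760*(-1/21819) = -22739/3969 + 7760/21819 = -22159181/4123791 ≈ -5.3735)
u + 5478 = -22159181/4123791 + 5478 = 22567967917/4123791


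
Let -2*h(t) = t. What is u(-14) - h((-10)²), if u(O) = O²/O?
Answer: 36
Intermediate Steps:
h(t) = -t/2
u(O) = O
u(-14) - h((-10)²) = -14 - (-1)*(-10)²/2 = -14 - (-1)*100/2 = -14 - 1*(-50) = -14 + 50 = 36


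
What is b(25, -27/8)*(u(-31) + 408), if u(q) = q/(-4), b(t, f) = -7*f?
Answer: 314307/32 ≈ 9822.1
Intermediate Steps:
u(q) = -q/4 (u(q) = q*(-1/4) = -q/4)
b(25, -27/8)*(u(-31) + 408) = (-(-189)/8)*(-1/4*(-31) + 408) = (-(-189)/8)*(31/4 + 408) = -7*(-27/8)*(1663/4) = (189/8)*(1663/4) = 314307/32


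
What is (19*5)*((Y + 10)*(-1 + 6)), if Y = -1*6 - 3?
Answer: 475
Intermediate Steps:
Y = -9 (Y = -6 - 3 = -9)
(19*5)*((Y + 10)*(-1 + 6)) = (19*5)*((-9 + 10)*(-1 + 6)) = 95*(1*5) = 95*5 = 475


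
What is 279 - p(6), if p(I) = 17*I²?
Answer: -333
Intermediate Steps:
279 - p(6) = 279 - 17*6² = 279 - 17*36 = 279 - 1*612 = 279 - 612 = -333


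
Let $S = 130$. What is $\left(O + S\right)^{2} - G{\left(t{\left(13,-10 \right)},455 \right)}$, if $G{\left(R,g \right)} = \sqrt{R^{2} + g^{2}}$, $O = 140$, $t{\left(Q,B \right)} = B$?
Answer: $72900 - 5 \sqrt{8285} \approx 72445.0$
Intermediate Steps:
$\left(O + S\right)^{2} - G{\left(t{\left(13,-10 \right)},455 \right)} = \left(140 + 130\right)^{2} - \sqrt{\left(-10\right)^{2} + 455^{2}} = 270^{2} - \sqrt{100 + 207025} = 72900 - \sqrt{207125} = 72900 - 5 \sqrt{8285}$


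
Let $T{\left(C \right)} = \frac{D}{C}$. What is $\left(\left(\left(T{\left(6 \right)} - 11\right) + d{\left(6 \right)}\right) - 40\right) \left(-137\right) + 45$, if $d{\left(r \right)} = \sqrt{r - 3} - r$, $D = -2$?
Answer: $\frac{23699}{3} - 137 \sqrt{3} \approx 7662.4$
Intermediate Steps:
$T{\left(C \right)} = - \frac{2}{C}$
$d{\left(r \right)} = \sqrt{-3 + r} - r$
$\left(\left(\left(T{\left(6 \right)} - 11\right) + d{\left(6 \right)}\right) - 40\right) \left(-137\right) + 45 = \left(\left(\left(- \frac{2}{6} - 11\right) + \left(\sqrt{-3 + 6} - 6\right)\right) - 40\right) \left(-137\right) + 45 = \left(\left(\left(\left(-2\right) \frac{1}{6} - 11\right) - \left(6 - \sqrt{3}\right)\right) - 40\right) \left(-137\right) + 45 = \left(\left(\left(- \frac{1}{3} - 11\right) - \left(6 - \sqrt{3}\right)\right) - 40\right) \left(-137\right) + 45 = \left(\left(- \frac{34}{3} - \left(6 - \sqrt{3}\right)\right) - 40\right) \left(-137\right) + 45 = \left(\left(- \frac{52}{3} + \sqrt{3}\right) - 40\right) \left(-137\right) + 45 = \left(- \frac{172}{3} + \sqrt{3}\right) \left(-137\right) + 45 = \left(\frac{23564}{3} - 137 \sqrt{3}\right) + 45 = \frac{23699}{3} - 137 \sqrt{3}$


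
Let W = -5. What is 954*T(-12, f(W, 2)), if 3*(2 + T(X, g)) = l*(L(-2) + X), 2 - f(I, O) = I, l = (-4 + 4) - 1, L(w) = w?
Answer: 2544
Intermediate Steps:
l = -1 (l = 0 - 1 = -1)
f(I, O) = 2 - I
T(X, g) = -4/3 - X/3 (T(X, g) = -2 + (-(-2 + X))/3 = -2 + (2 - X)/3 = -2 + (2/3 - X/3) = -4/3 - X/3)
954*T(-12, f(W, 2)) = 954*(-4/3 - 1/3*(-12)) = 954*(-4/3 + 4) = 954*(8/3) = 2544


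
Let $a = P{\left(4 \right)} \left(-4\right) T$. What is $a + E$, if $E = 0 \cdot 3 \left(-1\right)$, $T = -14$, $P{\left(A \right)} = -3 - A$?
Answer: $-392$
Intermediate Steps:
$a = -392$ ($a = \left(-3 - 4\right) \left(-4\right) \left(-14\right) = \left(-7\right) \left(-4\right) \left(-14\right) = 28 \left(-14\right) = -392$)
$E = 0$ ($E = 0 \left(-1\right) = 0$)
$a + E = -392 + 0 = -392$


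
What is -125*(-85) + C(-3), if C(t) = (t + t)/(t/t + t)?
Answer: 10628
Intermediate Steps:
C(t) = 2*t/(1 + t) (C(t) = (2*t)/(1 + t) = 2*t/(1 + t))
-125*(-85) + C(-3) = -125*(-85) + 2*(-3)/(1 - 3) = 10625 + 2*(-3)/(-2) = 10625 + 2*(-3)*(-½) = 10625 + 3 = 10628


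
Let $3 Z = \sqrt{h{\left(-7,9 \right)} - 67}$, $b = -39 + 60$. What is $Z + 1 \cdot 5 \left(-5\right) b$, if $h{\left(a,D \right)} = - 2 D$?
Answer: $-525 + \frac{i \sqrt{85}}{3} \approx -525.0 + 3.0732 i$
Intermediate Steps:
$b = 21$
$Z = \frac{i \sqrt{85}}{3}$ ($Z = \frac{\sqrt{\left(-2\right) 9 - 67}}{3} = \frac{\sqrt{-18 - 67}}{3} = \frac{\sqrt{-85}}{3} = \frac{i \sqrt{85}}{3} \approx 3.0732 i$)
$Z + 1 \cdot 5 \left(-5\right) b = \frac{i \sqrt{85}}{3} + 1 \cdot 5 \left(-5\right) 21 = \frac{i \sqrt{85}}{3} + 5 \left(-5\right) 21 = \frac{i \sqrt{85}}{3} - 525 = -525 + \frac{i \sqrt{85}}{3}$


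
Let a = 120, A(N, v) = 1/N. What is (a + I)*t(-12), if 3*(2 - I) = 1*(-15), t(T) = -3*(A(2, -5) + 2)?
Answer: -1905/2 ≈ -952.50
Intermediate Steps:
t(T) = -15/2 (t(T) = -3*(1/2 + 2) = -3*5/2 = -15/2)
I = 7 (I = 2 - (-15)/3 = 2 - 1/3*(-15) = 2 + 5 = 7)
(a + I)*t(-12) = (120 + 7)*(-15/2) = 127*(-15/2) = -1905/2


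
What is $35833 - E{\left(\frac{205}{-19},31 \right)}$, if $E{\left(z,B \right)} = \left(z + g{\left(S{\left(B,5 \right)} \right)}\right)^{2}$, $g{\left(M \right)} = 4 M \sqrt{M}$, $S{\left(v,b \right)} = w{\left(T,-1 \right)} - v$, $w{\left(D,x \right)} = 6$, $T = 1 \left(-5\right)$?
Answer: $\frac{103143688}{361} - \frac{205000 i}{19} \approx 2.8572 \cdot 10^{5} - 10789.0 i$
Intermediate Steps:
$T = -5$
$S{\left(v,b \right)} = 6 - v$
$g{\left(M \right)} = 4 M^{\frac{3}{2}}$
$E{\left(z,B \right)} = \left(z + 4 \left(6 - B\right)^{\frac{3}{2}}\right)^{2}$
$35833 - E{\left(\frac{205}{-19},31 \right)} = 35833 - \left(\frac{205}{-19} + 4 \left(6 - 31\right)^{\frac{3}{2}}\right)^{2} = 35833 - \left(205 \left(- \frac{1}{19}\right) + 4 \left(6 - 31\right)^{\frac{3}{2}}\right)^{2} = 35833 - \left(- \frac{205}{19} + 4 \left(-25\right)^{\frac{3}{2}}\right)^{2} = 35833 - \left(- \frac{205}{19} + 4 \left(- 125 i\right)\right)^{2} = 35833 - \left(- \frac{205}{19} - 500 i\right)^{2}$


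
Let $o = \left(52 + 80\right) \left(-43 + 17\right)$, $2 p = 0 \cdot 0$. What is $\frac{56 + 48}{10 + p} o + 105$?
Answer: $- \frac{177939}{5} \approx -35588.0$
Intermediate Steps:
$p = 0$ ($p = \frac{0 \cdot 0}{2} = \frac{1}{2} \cdot 0 = 0$)
$o = -3432$ ($o = 132 \left(-26\right) = -3432$)
$\frac{56 + 48}{10 + p} o + 105 = \frac{56 + 48}{10 + 0} \left(-3432\right) + 105 = \frac{104}{10} \left(-3432\right) + 105 = 104 \cdot \frac{1}{10} \left(-3432\right) + 105 = \frac{52}{5} \left(-3432\right) + 105 = - \frac{178464}{5} + 105 = - \frac{177939}{5}$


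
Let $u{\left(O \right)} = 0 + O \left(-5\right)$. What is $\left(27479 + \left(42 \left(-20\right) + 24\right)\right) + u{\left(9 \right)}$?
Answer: $26618$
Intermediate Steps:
$u{\left(O \right)} = - 5 O$ ($u{\left(O \right)} = 0 - 5 O = - 5 O$)
$\left(27479 + \left(42 \left(-20\right) + 24\right)\right) + u{\left(9 \right)} = \left(27479 + \left(42 \left(-20\right) + 24\right)\right) - 45 = \left(27479 + \left(-840 + 24\right)\right) - 45 = \left(27479 - 816\right) - 45 = 26663 - 45 = 26618$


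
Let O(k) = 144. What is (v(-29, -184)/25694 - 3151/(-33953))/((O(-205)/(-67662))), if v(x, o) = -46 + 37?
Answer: -303186719703/6979107056 ≈ -43.442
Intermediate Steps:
v(x, o) = -9
(v(-29, -184)/25694 - 3151/(-33953))/((O(-205)/(-67662))) = (-9/25694 - 3151/(-33953))/((144/(-67662))) = (-9*1/25694 - 3151*(-1/33953))/((144*(-1/67662))) = (-9/25694 + 3151/33953)/(-8/3759) = (80656217/872388382)*(-3759/8) = -303186719703/6979107056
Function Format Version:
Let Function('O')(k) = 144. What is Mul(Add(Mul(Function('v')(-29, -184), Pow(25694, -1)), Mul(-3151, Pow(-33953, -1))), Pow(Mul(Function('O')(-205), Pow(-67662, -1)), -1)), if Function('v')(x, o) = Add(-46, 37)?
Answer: Rational(-303186719703, 6979107056) ≈ -43.442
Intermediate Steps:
Function('v')(x, o) = -9
Mul(Add(Mul(Function('v')(-29, -184), Pow(25694, -1)), Mul(-3151, Pow(-33953, -1))), Pow(Mul(Function('O')(-205), Pow(-67662, -1)), -1)) = Mul(Add(Mul(-9, Pow(25694, -1)), Mul(-3151, Pow(-33953, -1))), Pow(Mul(144, Pow(-67662, -1)), -1)) = Mul(Add(Mul(-9, Rational(1, 25694)), Mul(-3151, Rational(-1, 33953))), Pow(Mul(144, Rational(-1, 67662)), -1)) = Mul(Add(Rational(-9, 25694), Rational(3151, 33953)), Pow(Rational(-8, 3759), -1)) = Mul(Rational(80656217, 872388382), Rational(-3759, 8)) = Rational(-303186719703, 6979107056)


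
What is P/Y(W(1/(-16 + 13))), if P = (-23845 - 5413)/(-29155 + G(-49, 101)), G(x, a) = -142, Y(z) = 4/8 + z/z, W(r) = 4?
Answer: 58516/87891 ≈ 0.66578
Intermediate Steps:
Y(z) = 3/2 (Y(z) = 4*(⅛) + 1 = ½ + 1 = 3/2)
P = 29258/29297 (P = (-23845 - 5413)/(-29155 - 142) = -29258/(-29297) = -29258*(-1/29297) = 29258/29297 ≈ 0.99867)
P/Y(W(1/(-16 + 13))) = 29258/(29297*(3/2)) = (29258/29297)*(⅔) = 58516/87891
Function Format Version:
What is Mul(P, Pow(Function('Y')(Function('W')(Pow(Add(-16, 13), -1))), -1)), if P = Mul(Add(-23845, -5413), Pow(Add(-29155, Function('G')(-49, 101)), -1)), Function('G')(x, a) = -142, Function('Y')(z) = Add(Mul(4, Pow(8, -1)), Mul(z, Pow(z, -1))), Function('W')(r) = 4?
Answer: Rational(58516, 87891) ≈ 0.66578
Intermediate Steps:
Function('Y')(z) = Rational(3, 2) (Function('Y')(z) = Add(Mul(4, Rational(1, 8)), 1) = Add(Rational(1, 2), 1) = Rational(3, 2))
P = Rational(29258, 29297) (P = Mul(Add(-23845, -5413), Pow(Add(-29155, -142), -1)) = Mul(-29258, Pow(-29297, -1)) = Mul(-29258, Rational(-1, 29297)) = Rational(29258, 29297) ≈ 0.99867)
Mul(P, Pow(Function('Y')(Function('W')(Pow(Add(-16, 13), -1))), -1)) = Mul(Rational(29258, 29297), Pow(Rational(3, 2), -1)) = Mul(Rational(29258, 29297), Rational(2, 3)) = Rational(58516, 87891)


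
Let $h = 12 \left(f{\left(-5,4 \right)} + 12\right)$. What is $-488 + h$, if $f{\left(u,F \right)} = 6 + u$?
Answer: $-332$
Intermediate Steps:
$h = 156$ ($h = 12 \left(\left(6 - 5\right) + 12\right) = 12 \left(1 + 12\right) = 12 \cdot 13 = 156$)
$-488 + h = -488 + 156 = -332$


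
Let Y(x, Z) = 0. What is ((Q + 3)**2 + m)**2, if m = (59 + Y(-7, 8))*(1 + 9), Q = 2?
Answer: 378225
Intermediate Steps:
m = 590 (m = (59 + 0)*(1 + 9) = 59*10 = 590)
((Q + 3)**2 + m)**2 = ((2 + 3)**2 + 590)**2 = (5**2 + 590)**2 = (25 + 590)**2 = 615**2 = 378225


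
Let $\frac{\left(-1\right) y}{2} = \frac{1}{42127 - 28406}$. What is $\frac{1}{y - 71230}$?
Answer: $- \frac{13721}{977346832} \approx -1.4039 \cdot 10^{-5}$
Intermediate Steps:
$y = - \frac{2}{13721}$ ($y = - \frac{2}{42127 - 28406} = - \frac{2}{13721} \approx -0.00014576$)
$\frac{1}{y - 71230} = \frac{1}{- \frac{2}{13721} - 71230} = \frac{1}{- \frac{977346832}{13721}} = - \frac{13721}{977346832}$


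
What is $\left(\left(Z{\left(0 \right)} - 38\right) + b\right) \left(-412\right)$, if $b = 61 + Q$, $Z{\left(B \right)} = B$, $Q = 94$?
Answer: $-48204$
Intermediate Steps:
$b = 155$ ($b = 61 + 94 = 155$)
$\left(\left(Z{\left(0 \right)} - 38\right) + b\right) \left(-412\right) = \left(\left(0 - 38\right) + 155\right) \left(-412\right) = \left(-38 + 155\right) \left(-412\right) = 117 \left(-412\right) = -48204$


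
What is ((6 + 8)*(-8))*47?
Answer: -5264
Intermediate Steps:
((6 + 8)*(-8))*47 = (14*(-8))*47 = -112*47 = -5264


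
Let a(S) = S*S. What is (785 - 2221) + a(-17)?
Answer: -1147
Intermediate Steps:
a(S) = S²
(785 - 2221) + a(-17) = (785 - 2221) + (-17)² = -1436 + 289 = -1147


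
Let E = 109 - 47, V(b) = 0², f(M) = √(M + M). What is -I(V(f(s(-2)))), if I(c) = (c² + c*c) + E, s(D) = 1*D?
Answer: -62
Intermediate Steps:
s(D) = D
f(M) = √2*√M (f(M) = √(2*M) = √2*√M)
V(b) = 0
E = 62
I(c) = 62 + 2*c² (I(c) = (c² + c*c) + 62 = (c² + c²) + 62 = 2*c² + 62 = 62 + 2*c²)
-I(V(f(s(-2)))) = -(62 + 2*0²) = -(62 + 2*0) = -(62 + 0) = -1*62 = -62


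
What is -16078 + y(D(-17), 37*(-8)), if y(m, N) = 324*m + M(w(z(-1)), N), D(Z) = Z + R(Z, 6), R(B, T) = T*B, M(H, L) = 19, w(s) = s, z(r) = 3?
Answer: -54615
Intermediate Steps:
R(B, T) = B*T
D(Z) = 7*Z (D(Z) = Z + Z*6 = Z + 6*Z = 7*Z)
y(m, N) = 19 + 324*m (y(m, N) = 324*m + 19 = 19 + 324*m)
-16078 + y(D(-17), 37*(-8)) = -16078 + (19 + 324*(7*(-17))) = -16078 + (19 + 324*(-119)) = -16078 + (19 - 38556) = -16078 - 38537 = -54615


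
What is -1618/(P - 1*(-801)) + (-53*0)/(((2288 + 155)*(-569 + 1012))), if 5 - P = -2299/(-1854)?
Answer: -2999772/1492025 ≈ -2.0105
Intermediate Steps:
P = 6971/1854 (P = 5 - (-2299)/(-1854) = 5 - (-2299)*(-1)/1854 = 5 - 1*2299/1854 = 5 - 2299/1854 = 6971/1854 ≈ 3.7600)
-1618/(P - 1*(-801)) + (-53*0)/(((2288 + 155)*(-569 + 1012))) = -1618/(6971/1854 - 1*(-801)) + (-53*0)/(((2288 + 155)*(-569 + 1012))) = -1618/(6971/1854 + 801) + 0/((2443*443)) = -1618/1492025/1854 + 0/1082249 = -1618*1854/1492025 + 0*(1/1082249) = -2999772/1492025 + 0 = -2999772/1492025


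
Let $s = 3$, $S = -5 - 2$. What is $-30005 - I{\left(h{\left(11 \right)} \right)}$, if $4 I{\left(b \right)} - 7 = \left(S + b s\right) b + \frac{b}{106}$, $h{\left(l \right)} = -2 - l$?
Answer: $- \frac{12786237}{424} \approx -30156.0$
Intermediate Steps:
$S = -7$
$I{\left(b \right)} = \frac{7}{4} + \frac{b}{424} + \frac{b \left(-7 + 3 b\right)}{4}$ ($I{\left(b \right)} = \frac{7}{4} + \frac{\left(-7 + b 3\right) b + \frac{b}{106}}{4} = \frac{7}{4} + \frac{\left(-7 + 3 b\right) b + b \frac{1}{106}}{4} = \frac{7}{4} + \frac{b \left(-7 + 3 b\right) + \frac{b}{106}}{4} = \frac{7}{4} + \frac{\frac{b}{106} + b \left(-7 + 3 b\right)}{4} = \frac{7}{4} + \left(\frac{b}{424} + \frac{b \left(-7 + 3 b\right)}{4}\right) = \frac{7}{4} + \frac{b}{424} + \frac{b \left(-7 + 3 b\right)}{4}$)
$-30005 - I{\left(h{\left(11 \right)} \right)} = -30005 - \left(\frac{7}{4} - \frac{741 \left(-2 - 11\right)}{424} + \frac{3 \left(-2 - 11\right)^{2}}{4}\right) = -30005 - \left(\frac{7}{4} - - \frac{9633}{424} + \frac{3 \left(-13\right)^{2}}{4}\right) = -30005 - \left(\frac{7}{4} + \frac{9633}{424} + \frac{3}{4} \cdot 169\right) = -30005 - \left(\frac{7}{4} + \frac{9633}{424} + \frac{507}{4}\right) = -30005 - \frac{64117}{424} = - \frac{12786237}{424}$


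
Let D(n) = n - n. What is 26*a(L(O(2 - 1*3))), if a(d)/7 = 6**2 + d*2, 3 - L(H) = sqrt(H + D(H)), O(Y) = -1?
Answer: 7644 - 364*I ≈ 7644.0 - 364.0*I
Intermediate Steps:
D(n) = 0
L(H) = 3 - sqrt(H) (L(H) = 3 - sqrt(H + 0) = 3 - sqrt(H))
a(d) = 252 + 14*d (a(d) = 7*(6**2 + d*2) = 7*(36 + 2*d) = 252 + 14*d)
26*a(L(O(2 - 1*3))) = 26*(252 + 14*(3 - sqrt(-1))) = 26*(252 + 14*(3 - I)) = 26*(252 + (42 - 14*I)) = 26*(294 - 14*I) = 7644 - 364*I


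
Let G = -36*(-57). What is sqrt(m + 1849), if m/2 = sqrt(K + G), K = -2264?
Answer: sqrt(1849 + 4*I*sqrt(53)) ≈ 43.001 + 0.3386*I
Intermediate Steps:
G = 2052
m = 4*I*sqrt(53) (m = 2*sqrt(-2264 + 2052) = 2*sqrt(-212) = 2*(2*I*sqrt(53)) = 4*I*sqrt(53) ≈ 29.12*I)
sqrt(m + 1849) = sqrt(4*I*sqrt(53) + 1849) = sqrt(1849 + 4*I*sqrt(53))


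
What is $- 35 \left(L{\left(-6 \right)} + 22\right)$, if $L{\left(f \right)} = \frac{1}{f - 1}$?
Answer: $-765$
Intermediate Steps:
$L{\left(f \right)} = \frac{1}{-1 + f}$
$- 35 \left(L{\left(-6 \right)} + 22\right) = - 35 \left(\frac{1}{-1 - 6} + 22\right) = - 35 \left(\frac{1}{-7} + 22\right) = - 35 \left(- \frac{1}{7} + 22\right) = \left(-35\right) \frac{153}{7} = -765$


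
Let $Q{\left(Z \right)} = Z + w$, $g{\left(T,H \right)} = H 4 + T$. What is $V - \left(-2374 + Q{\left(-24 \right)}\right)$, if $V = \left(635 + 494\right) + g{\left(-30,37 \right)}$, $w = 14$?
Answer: $3631$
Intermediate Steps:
$g{\left(T,H \right)} = T + 4 H$ ($g{\left(T,H \right)} = 4 H + T = T + 4 H$)
$Q{\left(Z \right)} = 14 + Z$ ($Q{\left(Z \right)} = Z + 14 = 14 + Z$)
$V = 1247$ ($V = \left(635 + 494\right) + \left(-30 + 4 \cdot 37\right) = 1129 + \left(-30 + 148\right) = 1129 + 118 = 1247$)
$V - \left(-2374 + Q{\left(-24 \right)}\right) = 1247 + \left(2374 - \left(14 - 24\right)\right) = 1247 + \left(2374 - -10\right) = 1247 + \left(2374 + 10\right) = 1247 + 2384 = 3631$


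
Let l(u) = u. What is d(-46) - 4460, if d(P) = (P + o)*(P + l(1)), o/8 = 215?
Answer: -79790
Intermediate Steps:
o = 1720 (o = 8*215 = 1720)
d(P) = (1 + P)*(1720 + P) (d(P) = (P + 1720)*(P + 1) = (1720 + P)*(1 + P) = (1 + P)*(1720 + P))
d(-46) - 4460 = (1720 + (-46)² + 1721*(-46)) - 4460 = (1720 + 2116 - 79166) - 4460 = -75330 - 4460 = -79790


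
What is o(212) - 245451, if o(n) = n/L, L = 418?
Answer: -51299153/209 ≈ -2.4545e+5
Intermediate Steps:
o(n) = n/418
o(212) - 245451 = (1/418)*212 - 245451 = 106/209 - 245451 = -51299153/209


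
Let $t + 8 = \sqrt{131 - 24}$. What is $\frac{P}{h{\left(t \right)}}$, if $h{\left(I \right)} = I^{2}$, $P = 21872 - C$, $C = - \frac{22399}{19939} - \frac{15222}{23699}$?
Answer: $\frac{10336105889151}{472534361 \left(8 - \sqrt{107}\right)^{2}} \approx 3980.9$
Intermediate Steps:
$C = - \frac{834345359}{472534361}$ ($C = \left(-22399\right) \frac{1}{19939} - \frac{15222}{23699} = - \frac{22399}{19939} - \frac{15222}{23699} = - \frac{834345359}{472534361} \approx -1.7657$)
$t = -8 + \sqrt{107}$ ($t = -8 + \sqrt{131 - 24} = -8 + \sqrt{107} \approx 2.3441$)
$P = \frac{10336105889151}{472534361}$ ($P = 21872 - - \frac{834345359}{472534361} = 21872 + \frac{834345359}{472534361} = \frac{10336105889151}{472534361} \approx 21874.0$)
$\frac{P}{h{\left(t \right)}} = \frac{10336105889151}{472534361 \left(-8 + \sqrt{107}\right)^{2}}$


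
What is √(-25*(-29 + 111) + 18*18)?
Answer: I*√1726 ≈ 41.545*I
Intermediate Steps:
√(-25*(-29 + 111) + 18*18) = √(-25*82 + 324) = √(-2050 + 324) = √(-1726) = I*√1726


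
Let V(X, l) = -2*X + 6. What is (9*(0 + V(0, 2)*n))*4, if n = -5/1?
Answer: -1080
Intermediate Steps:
V(X, l) = 6 - 2*X
n = -5 (n = -5*1 = -5)
(9*(0 + V(0, 2)*n))*4 = (9*(0 + (6 - 2*0)*(-5)))*4 = (9*(0 + (6 + 0)*(-5)))*4 = (9*(0 + 6*(-5)))*4 = (9*(0 - 30))*4 = (9*(-30))*4 = -270*4 = -1080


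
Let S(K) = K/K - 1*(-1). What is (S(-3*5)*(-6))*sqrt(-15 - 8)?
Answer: -12*I*sqrt(23) ≈ -57.55*I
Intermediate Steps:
S(K) = 2 (S(K) = 1 + 1 = 2)
(S(-3*5)*(-6))*sqrt(-15 - 8) = (2*(-6))*sqrt(-15 - 8) = -12*I*sqrt(23)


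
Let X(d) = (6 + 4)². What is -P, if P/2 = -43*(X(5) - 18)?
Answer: 7052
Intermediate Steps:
X(d) = 100 (X(d) = 10² = 100)
P = -7052 (P = 2*(-43*(100 - 18)) = 2*(-43*82) = 2*(-3526) = -7052)
-P = -1*(-7052) = 7052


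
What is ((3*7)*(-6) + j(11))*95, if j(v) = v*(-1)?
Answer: -13015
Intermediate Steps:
j(v) = -v
((3*7)*(-6) + j(11))*95 = ((3*7)*(-6) - 1*11)*95 = (21*(-6) - 11)*95 = (-126 - 11)*95 = -137*95 = -13015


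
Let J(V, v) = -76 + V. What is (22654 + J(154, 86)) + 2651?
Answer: 25383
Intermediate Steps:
(22654 + J(154, 86)) + 2651 = (22654 + (-76 + 154)) + 2651 = (22654 + 78) + 2651 = 22732 + 2651 = 25383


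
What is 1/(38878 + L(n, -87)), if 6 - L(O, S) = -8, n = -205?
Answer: 1/38892 ≈ 2.5712e-5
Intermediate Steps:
L(O, S) = 14 (L(O, S) = 6 - 1*(-8) = 6 + 8 = 14)
1/(38878 + L(n, -87)) = 1/(38878 + 14) = 1/38892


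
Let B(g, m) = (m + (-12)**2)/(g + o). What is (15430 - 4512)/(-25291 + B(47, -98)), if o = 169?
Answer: -1179144/2731405 ≈ -0.43170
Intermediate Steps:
B(g, m) = (144 + m)/(169 + g) (B(g, m) = (m + (-12)**2)/(g + 169) = (m + 144)/(169 + g) = (144 + m)/(169 + g))
(15430 - 4512)/(-25291 + B(47, -98)) = (15430 - 4512)/(-25291 + (144 - 98)/(169 + 47)) = 10918/(-25291 + 46/216) = 10918/(-25291 + (1/216)*46) = 10918/(-25291 + 23/108) = 10918/(-2731405/108) = 10918*(-108/2731405) = -1179144/2731405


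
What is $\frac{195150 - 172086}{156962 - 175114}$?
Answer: $- \frac{2883}{2269} \approx -1.2706$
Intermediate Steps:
$\frac{195150 - 172086}{156962 - 175114} = \frac{195150 + \left(-216069 + 43983\right)}{-18152} = \left(195150 - 172086\right) \left(- \frac{1}{18152}\right) = 23064 \left(- \frac{1}{18152}\right) = - \frac{2883}{2269}$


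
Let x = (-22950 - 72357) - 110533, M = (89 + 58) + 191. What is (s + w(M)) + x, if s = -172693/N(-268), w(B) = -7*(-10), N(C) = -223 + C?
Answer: -100860377/491 ≈ -2.0542e+5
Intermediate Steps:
M = 338 (M = 147 + 191 = 338)
w(B) = 70
x = -205840 (x = -95307 - 110533 = -205840)
s = 172693/491 (s = -172693/(-223 - 268) = -172693/(-491) = -172693*(-1/491) = 172693/491 ≈ 351.72)
(s + w(M)) + x = (172693/491 + 70) - 205840 = 207063/491 - 205840 = -100860377/491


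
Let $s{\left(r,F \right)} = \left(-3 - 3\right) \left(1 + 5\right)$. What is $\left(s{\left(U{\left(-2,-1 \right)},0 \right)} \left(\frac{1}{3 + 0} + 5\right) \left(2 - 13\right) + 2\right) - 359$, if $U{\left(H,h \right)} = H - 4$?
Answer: $1755$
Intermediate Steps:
$U{\left(H,h \right)} = -4 + H$
$s{\left(r,F \right)} = -36$ ($s{\left(r,F \right)} = \left(-6\right) 6 = -36$)
$\left(s{\left(U{\left(-2,-1 \right)},0 \right)} \left(\frac{1}{3 + 0} + 5\right) \left(2 - 13\right) + 2\right) - 359 = \left(- 36 \left(\frac{1}{3 + 0} + 5\right) \left(2 - 13\right) + 2\right) - 359 = \left(- 36 \left(\frac{1}{3} + 5\right) \left(-11\right) + 2\right) - 359 = \left(\left(-36\right) \frac{16}{3} \left(-11\right) + 2\right) - 359 = \left(\left(-192\right) \left(-11\right) + 2\right) - 359 = \left(2112 + 2\right) - 359 = 2114 - 359 = 1755$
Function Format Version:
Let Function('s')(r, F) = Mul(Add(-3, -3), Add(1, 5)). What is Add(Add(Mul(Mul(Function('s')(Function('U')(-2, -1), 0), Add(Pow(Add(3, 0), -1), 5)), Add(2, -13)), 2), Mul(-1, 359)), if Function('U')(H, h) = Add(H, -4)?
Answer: 1755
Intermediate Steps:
Function('U')(H, h) = Add(-4, H)
Function('s')(r, F) = -36 (Function('s')(r, F) = Mul(-6, 6) = -36)
Add(Add(Mul(Mul(Function('s')(Function('U')(-2, -1), 0), Add(Pow(Add(3, 0), -1), 5)), Add(2, -13)), 2), Mul(-1, 359)) = Add(Add(Mul(Mul(-36, Add(Pow(Add(3, 0), -1), 5)), Add(2, -13)), 2), Mul(-1, 359)) = Add(Add(Mul(Mul(-36, Add(Pow(3, -1), 5)), -11), 2), -359) = Add(Add(Mul(Mul(-36, Add(Rational(1, 3), 5)), -11), 2), -359) = Add(Add(Mul(Mul(-36, Rational(16, 3)), -11), 2), -359) = Add(Add(Mul(-192, -11), 2), -359) = Add(Add(2112, 2), -359) = Add(2114, -359) = 1755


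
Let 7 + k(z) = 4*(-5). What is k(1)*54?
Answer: -1458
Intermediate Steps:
k(z) = -27 (k(z) = -7 + 4*(-5) = -7 - 20 = -27)
k(1)*54 = -27*54 = -1458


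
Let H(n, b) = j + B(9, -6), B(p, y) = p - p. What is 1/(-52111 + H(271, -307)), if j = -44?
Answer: -1/52155 ≈ -1.9174e-5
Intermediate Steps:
B(p, y) = 0
H(n, b) = -44 (H(n, b) = -44 + 0 = -44)
1/(-52111 + H(271, -307)) = 1/(-52111 - 44) = 1/(-52155) = -1/52155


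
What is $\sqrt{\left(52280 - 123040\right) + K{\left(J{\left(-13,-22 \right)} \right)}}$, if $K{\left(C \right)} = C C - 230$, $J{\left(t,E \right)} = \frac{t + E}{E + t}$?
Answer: $i \sqrt{70989} \approx 266.44 i$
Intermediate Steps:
$J{\left(t,E \right)} = 1$ ($J{\left(t,E \right)} = \frac{E + t}{E + t} = 1$)
$K{\left(C \right)} = -230 + C^{2}$ ($K{\left(C \right)} = C^{2} - 230 = -230 + C^{2}$)
$\sqrt{\left(52280 - 123040\right) + K{\left(J{\left(-13,-22 \right)} \right)}} = \sqrt{\left(52280 - 123040\right) - \left(230 - 1^{2}\right)} = \sqrt{\left(52280 - 123040\right) + \left(-230 + 1\right)} = \sqrt{-70760 - 229} = \sqrt{-70989} = i \sqrt{70989}$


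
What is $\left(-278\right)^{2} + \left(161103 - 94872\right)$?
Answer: $143515$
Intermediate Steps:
$\left(-278\right)^{2} + \left(161103 - 94872\right) = 77284 + 66231 = 143515$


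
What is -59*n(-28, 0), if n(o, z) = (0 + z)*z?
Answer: 0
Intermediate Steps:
n(o, z) = z**2 (n(o, z) = z*z = z**2)
-59*n(-28, 0) = -59*0**2 = -59*0 = 0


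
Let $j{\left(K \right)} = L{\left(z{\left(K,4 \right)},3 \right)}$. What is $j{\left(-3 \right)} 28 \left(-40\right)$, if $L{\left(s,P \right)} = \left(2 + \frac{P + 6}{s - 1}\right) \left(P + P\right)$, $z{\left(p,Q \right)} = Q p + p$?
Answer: $-9660$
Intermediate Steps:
$z{\left(p,Q \right)} = p + Q p$
$L{\left(s,P \right)} = 2 P \left(2 + \frac{6 + P}{-1 + s}\right)$ ($L{\left(s,P \right)} = \left(2 + \frac{6 + P}{-1 + s}\right) 2 P = 2 P \left(2 + \frac{6 + P}{-1 + s}\right)$)
$j{\left(K \right)} = \frac{6 \left(7 + 10 K\right)}{-1 + 5 K}$ ($j{\left(K \right)} = 2 \cdot 3 \frac{1}{-1 + K \left(1 + 4\right)} \left(4 + 3 + 2 K \left(1 + 4\right)\right) = 2 \cdot 3 \frac{1}{-1 + K 5} \left(4 + 3 + 2 K 5\right) = 2 \cdot 3 \frac{1}{-1 + 5 K} \left(4 + 3 + 2 \cdot 5 K\right) = 2 \cdot 3 \frac{1}{-1 + 5 K} \left(4 + 3 + 10 K\right) = 2 \cdot 3 \frac{1}{-1 + 5 K} \left(7 + 10 K\right) = \frac{6 \left(7 + 10 K\right)}{-1 + 5 K}$)
$j{\left(-3 \right)} 28 \left(-40\right) = \frac{6 \left(7 + 10 \left(-3\right)\right)}{-1 + 5 \left(-3\right)} 28 \left(-40\right) = \frac{6 \left(7 - 30\right)}{-1 - 15} \cdot 28 \left(-40\right) = 6 \frac{1}{-16} \left(-23\right) 28 \left(-40\right) = 6 \left(- \frac{1}{16}\right) \left(-23\right) 28 \left(-40\right) = \frac{69}{8} \cdot 28 \left(-40\right) = \frac{483}{2} \left(-40\right) = -9660$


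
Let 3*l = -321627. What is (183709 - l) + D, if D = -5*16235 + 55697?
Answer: 265440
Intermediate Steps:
l = -107209 (l = (⅓)*(-321627) = -107209)
D = -25478 (D = -81175 + 55697 = -25478)
(183709 - l) + D = (183709 - 1*(-107209)) - 25478 = (183709 + 107209) - 25478 = 290918 - 25478 = 265440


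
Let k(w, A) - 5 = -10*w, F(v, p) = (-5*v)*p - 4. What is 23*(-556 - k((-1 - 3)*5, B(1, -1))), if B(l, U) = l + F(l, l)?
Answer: -17503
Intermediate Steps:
F(v, p) = -4 - 5*p*v (F(v, p) = -5*p*v - 4 = -4 - 5*p*v)
B(l, U) = -4 + l - 5*l**2 (B(l, U) = l + (-4 - 5*l*l) = l + (-4 - 5*l**2) = -4 + l - 5*l**2)
k(w, A) = 5 - 10*w
23*(-556 - k((-1 - 3)*5, B(1, -1))) = 23*(-556 - (5 - 10*(-1 - 3)*5)) = 23*(-556 - (5 - (-40)*5)) = 23*(-556 - (5 - 10*(-20))) = 23*(-556 - (5 + 200)) = 23*(-556 - 1*205) = 23*(-556 - 205) = 23*(-761) = -17503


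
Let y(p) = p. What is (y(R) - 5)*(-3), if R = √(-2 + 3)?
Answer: 12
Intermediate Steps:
R = 1 (R = √1 = 1)
(y(R) - 5)*(-3) = (1 - 5)*(-3) = -4*(-3) = 12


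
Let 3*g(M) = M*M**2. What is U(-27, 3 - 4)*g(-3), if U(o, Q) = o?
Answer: 243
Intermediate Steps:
g(M) = M**3/3 (g(M) = (M*M**2)/3 = M**3/3)
U(-27, 3 - 4)*g(-3) = -9*(-3)**3 = -9*(-27) = -27*(-9) = 243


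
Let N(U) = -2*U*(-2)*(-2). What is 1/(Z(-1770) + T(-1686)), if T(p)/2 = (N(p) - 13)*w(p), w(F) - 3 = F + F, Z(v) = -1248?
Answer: -1/90795798 ≈ -1.1014e-8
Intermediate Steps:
w(F) = 3 + 2*F (w(F) = 3 + (F + F) = 3 + 2*F)
N(U) = -8*U (N(U) = -(-4)*U*(-2) = (4*U)*(-2) = -8*U)
T(p) = 2*(-13 - 8*p)*(3 + 2*p) (T(p) = 2*((-8*p - 13)*(3 + 2*p)) = 2*((-13 - 8*p)*(3 + 2*p)) = 2*(-13 - 8*p)*(3 + 2*p))
1/(Z(-1770) + T(-1686)) = 1/(-1248 + (-78 - 100*(-1686) - 32*(-1686)**2)) = 1/(-1248 + (-78 + 168600 - 32*2842596)) = 1/(-1248 + (-78 + 168600 - 90963072)) = 1/(-1248 - 90794550) = 1/(-90795798) = -1/90795798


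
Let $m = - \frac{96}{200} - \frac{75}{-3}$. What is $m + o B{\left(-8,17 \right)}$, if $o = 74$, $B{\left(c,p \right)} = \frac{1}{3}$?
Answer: $\frac{3689}{75} \approx 49.187$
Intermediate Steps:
$B{\left(c,p \right)} = \frac{1}{3}$
$m = \frac{613}{25}$ ($m = \left(-96\right) \frac{1}{200} - -25 = - \frac{12}{25} + 25 = \frac{613}{25} \approx 24.52$)
$m + o B{\left(-8,17 \right)} = \frac{613}{25} + 74 \cdot \frac{1}{3} = \frac{613}{25} + \frac{74}{3} = \frac{3689}{75}$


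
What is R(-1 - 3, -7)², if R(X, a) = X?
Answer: 16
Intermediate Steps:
R(-1 - 3, -7)² = (-1 - 3)² = (-4)² = 16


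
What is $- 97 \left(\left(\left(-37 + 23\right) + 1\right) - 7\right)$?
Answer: $1940$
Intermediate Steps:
$- 97 \left(\left(\left(-37 + 23\right) + 1\right) - 7\right) = - 97 \left(\left(-14 + 1\right) - 7\right) = - 97 \left(-13 - 7\right) = \left(-97\right) \left(-20\right) = 1940$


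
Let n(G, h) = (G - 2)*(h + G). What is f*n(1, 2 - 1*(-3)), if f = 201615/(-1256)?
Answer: 604845/628 ≈ 963.13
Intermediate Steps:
n(G, h) = (-2 + G)*(G + h)
f = -201615/1256 (f = 201615*(-1/1256) = -201615/1256 ≈ -160.52)
f*n(1, 2 - 1*(-3)) = -201615*(1² - 2*1 - 2*(2 - 1*(-3)) + 1*(2 - 1*(-3)))/1256 = -201615*(1 - 2 - 2*(2 + 3) + 1*(2 + 3))/1256 = -201615*(1 - 2 - 2*5 + 1*5)/1256 = -201615*(1 - 2 - 10 + 5)/1256 = -201615/1256*(-6) = 604845/628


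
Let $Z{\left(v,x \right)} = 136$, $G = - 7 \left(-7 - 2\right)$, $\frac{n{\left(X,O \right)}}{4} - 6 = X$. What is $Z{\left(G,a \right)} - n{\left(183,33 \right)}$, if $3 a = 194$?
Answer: $-620$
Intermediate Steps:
$a = \frac{194}{3}$ ($a = \frac{1}{3} \cdot 194 = \frac{194}{3} \approx 64.667$)
$n{\left(X,O \right)} = 24 + 4 X$
$G = 63$ ($G = \left(-7\right) \left(-9\right) = 63$)
$Z{\left(G,a \right)} - n{\left(183,33 \right)} = 136 - \left(24 + 4 \cdot 183\right) = 136 - \left(24 + 732\right) = 136 - 756 = -620$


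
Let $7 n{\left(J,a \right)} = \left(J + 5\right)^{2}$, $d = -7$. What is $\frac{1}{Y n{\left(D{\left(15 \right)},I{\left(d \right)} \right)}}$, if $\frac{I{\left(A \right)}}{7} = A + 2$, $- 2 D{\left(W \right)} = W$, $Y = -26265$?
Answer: $- \frac{28}{656625} \approx -4.2642 \cdot 10^{-5}$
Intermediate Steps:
$D{\left(W \right)} = - \frac{W}{2}$
$I{\left(A \right)} = 14 + 7 A$ ($I{\left(A \right)} = 7 \left(A + 2\right) = 7 \left(2 + A\right) = 14 + 7 A$)
$n{\left(J,a \right)} = \frac{\left(5 + J\right)^{2}}{7}$ ($n{\left(J,a \right)} = \frac{\left(J + 5\right)^{2}}{7} = \frac{\left(5 + J\right)^{2}}{7}$)
$\frac{1}{Y n{\left(D{\left(15 \right)},I{\left(d \right)} \right)}} = \frac{1}{\left(-26265\right) \frac{\left(5 - \frac{15}{2}\right)^{2}}{7}} = - \frac{1}{26265 \frac{\left(5 - \frac{15}{2}\right)^{2}}{7}} = - \frac{1}{26265 \frac{\left(- \frac{5}{2}\right)^{2}}{7}} = - \frac{1}{26265 \cdot \frac{1}{7} \cdot \frac{25}{4}} = - \frac{1}{26265 \cdot \frac{25}{28}} = \left(- \frac{1}{26265}\right) \frac{28}{25} = - \frac{28}{656625}$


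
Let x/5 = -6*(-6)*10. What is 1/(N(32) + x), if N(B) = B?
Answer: 1/1832 ≈ 0.00054585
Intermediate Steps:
x = 1800 (x = 5*(-6*(-6)*10) = 5*(36*10) = 5*360 = 1800)
1/(N(32) + x) = 1/(32 + 1800) = 1/1832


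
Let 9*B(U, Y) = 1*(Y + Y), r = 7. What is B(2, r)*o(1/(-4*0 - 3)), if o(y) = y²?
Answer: 14/81 ≈ 0.17284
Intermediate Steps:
B(U, Y) = 2*Y/9 (B(U, Y) = (1*(Y + Y))/9 = (1*(2*Y))/9 = (2*Y)/9 = 2*Y/9)
B(2, r)*o(1/(-4*0 - 3)) = ((2/9)*7)*(1/(-4*0 - 3))² = 14*(1/(0 - 3))²/9 = 14*(1/(-3))²/9 = 14*(-⅓)²/9 = (14/9)*(⅑) = 14/81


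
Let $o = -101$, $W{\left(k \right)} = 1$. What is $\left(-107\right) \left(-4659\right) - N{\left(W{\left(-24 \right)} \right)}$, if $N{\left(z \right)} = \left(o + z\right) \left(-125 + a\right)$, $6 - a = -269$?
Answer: $513513$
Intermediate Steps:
$a = 275$ ($a = 6 - -269 = 6 + 269 = 275$)
$N{\left(z \right)} = -15150 + 150 z$ ($N{\left(z \right)} = \left(-101 + z\right) \left(-125 + 275\right) = \left(-101 + z\right) 150 = -15150 + 150 z$)
$\left(-107\right) \left(-4659\right) - N{\left(W{\left(-24 \right)} \right)} = \left(-107\right) \left(-4659\right) - \left(-15150 + 150 \cdot 1\right) = 498513 - \left(-15150 + 150\right) = 498513 - -15000 = 498513 + 15000 = 513513$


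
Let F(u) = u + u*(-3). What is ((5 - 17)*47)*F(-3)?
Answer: -3384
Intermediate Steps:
F(u) = -2*u (F(u) = u - 3*u = -2*u)
((5 - 17)*47)*F(-3) = ((5 - 17)*47)*(-2*(-3)) = -12*47*6 = -564*6 = -3384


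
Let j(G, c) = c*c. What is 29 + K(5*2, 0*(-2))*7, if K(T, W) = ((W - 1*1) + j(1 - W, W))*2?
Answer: 15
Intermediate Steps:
j(G, c) = c²
K(T, W) = -2 + 2*W + 2*W² (K(T, W) = ((W - 1*1) + W²)*2 = ((W - 1) + W²)*2 = ((-1 + W) + W²)*2 = (-1 + W + W²)*2 = -2 + 2*W + 2*W²)
29 + K(5*2, 0*(-2))*7 = 29 + (-2 + 2*(0*(-2)) + 2*(0*(-2))²)*7 = 29 + (-2 + 2*0 + 2*0²)*7 = 29 + (-2 + 0 + 2*0)*7 = 29 + (-2 + 0 + 0)*7 = 29 - 2*7 = 29 - 14 = 15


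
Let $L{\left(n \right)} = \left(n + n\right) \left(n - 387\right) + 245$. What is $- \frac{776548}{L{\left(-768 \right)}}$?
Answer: $- \frac{776548}{1774325} \approx -0.43766$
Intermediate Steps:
$L{\left(n \right)} = 245 + 2 n \left(-387 + n\right)$ ($L{\left(n \right)} = 2 n \left(-387 + n\right) + 245 = 245 + 2 n \left(-387 + n\right)$)
$- \frac{776548}{L{\left(-768 \right)}} = - \frac{776548}{245 - -594432 + 2 \left(-768\right)^{2}} = - \frac{776548}{245 + 594432 + 2 \cdot 589824} = - \frac{776548}{245 + 594432 + 1179648} = - \frac{776548}{1774325}$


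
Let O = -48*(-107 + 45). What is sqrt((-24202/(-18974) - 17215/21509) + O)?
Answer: 18*sqrt(382521186683858454)/204055883 ≈ 54.557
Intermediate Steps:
O = 2976 (O = -48*(-62) = 2976)
sqrt((-24202/(-18974) - 17215/21509) + O) = sqrt((-24202/(-18974) - 17215/21509) + 2976) = sqrt((-24202*(-1/18974) - 17215*1/21509) + 2976) = sqrt((12101/9487 - 17215/21509) + 2976) = sqrt(96961704/204055883 + 2976) = sqrt(607367269512/204055883) = 18*sqrt(382521186683858454)/204055883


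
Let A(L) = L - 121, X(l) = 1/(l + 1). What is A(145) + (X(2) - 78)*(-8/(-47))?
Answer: 1520/141 ≈ 10.780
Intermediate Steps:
X(l) = 1/(1 + l)
A(L) = -121 + L
A(145) + (X(2) - 78)*(-8/(-47)) = (-121 + 145) + (1/(1 + 2) - 78)*(-8/(-47)) = 24 + (1/3 - 78)*(-8*(-1/47)) = 24 + (1/3 - 78)*(8/47) = 24 - 233/3*8/47 = 24 - 1864/141 = 1520/141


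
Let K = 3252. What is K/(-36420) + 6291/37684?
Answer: 8880821/114370940 ≈ 0.077649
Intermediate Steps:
K/(-36420) + 6291/37684 = 3252/(-36420) + 6291/37684 = 3252*(-1/36420) + 6291*(1/37684) = -271/3035 + 6291/37684 = 8880821/114370940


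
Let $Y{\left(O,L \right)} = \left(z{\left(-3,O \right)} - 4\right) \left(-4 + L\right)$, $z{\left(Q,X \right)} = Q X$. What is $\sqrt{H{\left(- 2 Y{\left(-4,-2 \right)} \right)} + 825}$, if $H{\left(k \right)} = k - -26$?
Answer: $\sqrt{947} \approx 30.773$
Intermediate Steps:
$Y{\left(O,L \right)} = \left(-4 + L\right) \left(-4 - 3 O\right)$ ($Y{\left(O,L \right)} = \left(- 3 O - 4\right) \left(-4 + L\right) = \left(-4 - 3 O\right) \left(-4 + L\right) = \left(-4 + L\right) \left(-4 - 3 O\right)$)
$H{\left(k \right)} = 26 + k$ ($H{\left(k \right)} = k + 26 = 26 + k$)
$\sqrt{H{\left(- 2 Y{\left(-4,-2 \right)} \right)} + 825} = \sqrt{\left(26 - 2 \left(16 - -8 + 12 \left(-4\right) - \left(-6\right) \left(-4\right)\right)\right) + 825} = \sqrt{\left(26 - 2 \left(16 + 8 - 48 - 24\right)\right) + 825} = \sqrt{\left(26 - -96\right) + 825} = \sqrt{\left(26 + 96\right) + 825} = \sqrt{122 + 825} = \sqrt{947}$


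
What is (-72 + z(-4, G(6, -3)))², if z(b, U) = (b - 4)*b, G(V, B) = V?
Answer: 1600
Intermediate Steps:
z(b, U) = b*(-4 + b) (z(b, U) = (-4 + b)*b = b*(-4 + b))
(-72 + z(-4, G(6, -3)))² = (-72 - 4*(-4 - 4))² = (-72 - 4*(-8))² = (-72 + 32)² = (-40)² = 1600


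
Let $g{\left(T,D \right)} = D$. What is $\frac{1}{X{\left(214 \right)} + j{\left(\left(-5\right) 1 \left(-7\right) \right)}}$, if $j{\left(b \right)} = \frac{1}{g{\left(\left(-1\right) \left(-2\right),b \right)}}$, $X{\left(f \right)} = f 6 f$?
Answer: $\frac{35}{9617161} \approx 3.6393 \cdot 10^{-6}$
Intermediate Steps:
$X{\left(f \right)} = 6 f^{2}$ ($X{\left(f \right)} = 6 f f = 6 f^{2}$)
$j{\left(b \right)} = \frac{1}{b}$
$\frac{1}{X{\left(214 \right)} + j{\left(\left(-5\right) 1 \left(-7\right) \right)}} = \frac{1}{6 \cdot 214^{2} + \frac{1}{\left(-5\right) 1 \left(-7\right)}} = \frac{1}{6 \cdot 45796 + \frac{1}{\left(-5\right) \left(-7\right)}} = \frac{1}{274776 + \frac{1}{35}} = \frac{1}{\frac{9617161}{35}} = \frac{35}{9617161}$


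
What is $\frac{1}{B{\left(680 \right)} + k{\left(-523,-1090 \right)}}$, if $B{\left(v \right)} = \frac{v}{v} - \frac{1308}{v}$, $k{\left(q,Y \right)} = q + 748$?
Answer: $\frac{170}{38093} \approx 0.0044628$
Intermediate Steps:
$k{\left(q,Y \right)} = 748 + q$
$B{\left(v \right)} = 1 - \frac{1308}{v}$
$\frac{1}{B{\left(680 \right)} + k{\left(-523,-1090 \right)}} = \frac{1}{\frac{-1308 + 680}{680} + \left(748 - 523\right)} = \frac{1}{\frac{1}{680} \left(-628\right) + 225} = \frac{1}{- \frac{157}{170} + 225} = \frac{1}{\frac{38093}{170}} = \frac{170}{38093}$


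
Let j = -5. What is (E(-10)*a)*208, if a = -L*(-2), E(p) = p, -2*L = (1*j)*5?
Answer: -52000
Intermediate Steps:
L = 25/2 (L = -1*(-5)*5/2 = -(-5)*5/2 = -1/2*(-25) = 25/2 ≈ 12.500)
a = 25 (a = -1*25/2*(-2) = -25/2*(-2) = 25)
(E(-10)*a)*208 = -10*25*208 = -250*208 = -52000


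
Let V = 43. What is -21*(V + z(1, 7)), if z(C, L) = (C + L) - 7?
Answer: -924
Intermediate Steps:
z(C, L) = -7 + C + L
-21*(V + z(1, 7)) = -21*(43 + (-7 + 1 + 7)) = -21*(43 + 1) = -21*44 = -924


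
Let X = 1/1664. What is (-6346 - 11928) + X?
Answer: -30407935/1664 ≈ -18274.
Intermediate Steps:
X = 1/1664 ≈ 0.00060096
(-6346 - 11928) + X = (-6346 - 11928) + 1/1664 = -18274 + 1/1664 = -30407935/1664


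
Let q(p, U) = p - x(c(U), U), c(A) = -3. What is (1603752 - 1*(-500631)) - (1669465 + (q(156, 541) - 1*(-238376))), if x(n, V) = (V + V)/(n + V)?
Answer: 52828375/269 ≈ 1.9639e+5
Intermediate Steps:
x(n, V) = 2*V/(V + n) (x(n, V) = (2*V)/(V + n) = 2*V/(V + n))
q(p, U) = p - 2*U/(-3 + U) (q(p, U) = p - 2*U/(U - 3) = p - 2*U/(-3 + U))
(1603752 - 1*(-500631)) - (1669465 + (q(156, 541) - 1*(-238376))) = (1603752 - 1*(-500631)) - (1669465 + ((-2*541 + 156*(-3 + 541))/(-3 + 541) - 1*(-238376))) = (1603752 + 500631) - (1669465 + ((-1082 + 156*538)/538 + 238376)) = 2104383 - (1669465 + ((-1082 + 83928)/538 + 238376)) = 2104383 - (1669465 + ((1/538)*82846 + 238376)) = 2104383 - (1669465 + (41423/269 + 238376)) = 2104383 - (1669465 + 64164567/269) = 2104383 - 1*513250652/269 = 2104383 - 513250652/269 = 52828375/269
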